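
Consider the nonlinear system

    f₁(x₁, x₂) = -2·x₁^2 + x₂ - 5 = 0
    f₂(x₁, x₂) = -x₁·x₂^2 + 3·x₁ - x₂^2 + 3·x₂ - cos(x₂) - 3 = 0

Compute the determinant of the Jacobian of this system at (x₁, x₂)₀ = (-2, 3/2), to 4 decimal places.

J = [[-4·x₁, 1], [-x₂^2 + 3, -2·x₁·x₂ - 2·x₂ + sin(x₂) + 3]].
At the point, J = [[8.0000, 1.0000], [0.7500, 6.997495]].
det J = 55.2300.

55.2300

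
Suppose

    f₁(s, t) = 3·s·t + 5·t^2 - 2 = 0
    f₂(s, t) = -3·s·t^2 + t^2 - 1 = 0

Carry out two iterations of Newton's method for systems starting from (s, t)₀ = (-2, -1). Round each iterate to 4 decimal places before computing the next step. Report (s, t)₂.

At (-2, -1): F = (9.0000, 6.0000).
Jacobian J = [[3·t, 3·s + 10·t], [-3·t^2, -6·s·t + 2·t]].
At the point, J = [[-3.0000, -16.0000], [-3.0000, -14.0000]] (det J = -6.0000).
Solving J·Δ = −F gives Δ = (-5.0000, 1.5000).
Then the next iterate is (s, t)₁ = (-7.0000, 0.5000).
Round to (-7.0000, 0.5000) and repeat: F = (-11.2500, 4.5000), J = [[1.5000, -16.0000], [-0.7500, 22.0000]].
Δ = (8.3571, 0.0804), so (s, t)₂ = (1.3571, 0.5804).

(1.3571, 0.5804)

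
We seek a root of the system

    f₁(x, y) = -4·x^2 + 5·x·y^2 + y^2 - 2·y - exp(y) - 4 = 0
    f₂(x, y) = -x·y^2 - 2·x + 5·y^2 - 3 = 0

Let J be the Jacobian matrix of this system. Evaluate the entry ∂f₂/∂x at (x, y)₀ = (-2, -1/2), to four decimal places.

-2.2500

∂f₂/∂x = -y^2 - 2.
At (-2, -1/2) this is -2.2500.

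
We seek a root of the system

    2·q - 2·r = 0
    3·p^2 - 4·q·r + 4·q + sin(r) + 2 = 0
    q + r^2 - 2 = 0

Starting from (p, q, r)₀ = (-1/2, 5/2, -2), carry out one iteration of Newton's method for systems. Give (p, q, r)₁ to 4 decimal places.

(-7.8864, -2.0000, -2.0000)

At (-1/2, 5/2, -2): F = (9.0000, 31.840703, 4.5000).
Jacobian J = [[0, 2, -2], [6·p, -4·r + 4, -4·q + cos(r)], [0, 1, 2·r]].
At the point, J = [[0.0000, 2.0000, -2.0000], [-3.0000, 12.0000, -10.416147], [0.0000, 1.0000, -4.0000]] (det J = -18.0000).
Solving J·Δ = −F gives Δ = (-7.3864, -4.5000, 0.0000).
Then the next iterate is (p, q, r)₁ = (-7.8864, -2.0000, -2.0000).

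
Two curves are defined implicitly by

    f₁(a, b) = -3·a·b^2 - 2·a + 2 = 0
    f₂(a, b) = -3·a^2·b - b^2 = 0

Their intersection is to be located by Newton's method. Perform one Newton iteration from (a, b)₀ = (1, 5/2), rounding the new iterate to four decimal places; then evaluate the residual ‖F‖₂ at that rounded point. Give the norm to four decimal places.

6.6888

At (1, 5/2): F = (-18.7500, -13.7500).
Jacobian J = [[-3·b^2 - 2, -6·a·b], [-6·a·b, -3·a^2 - 2·b]].
At the point, J = [[-20.7500, -15.0000], [-15.0000, -8.0000]] (det J = -59.0000).
Solving J·Δ = −F gives Δ = (-0.9534, 0.0689).
Then the next iterate is (a, b)₁ = (0.0466, 2.5689).
Re-evaluating at (0.0466, 2.5689): F = (0.984225, -6.615983), so ‖F‖₂ = 6.6888.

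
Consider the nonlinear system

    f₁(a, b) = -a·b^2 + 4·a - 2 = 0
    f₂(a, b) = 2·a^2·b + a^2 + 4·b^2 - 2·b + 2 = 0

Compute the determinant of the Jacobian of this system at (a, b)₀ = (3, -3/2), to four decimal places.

115.0000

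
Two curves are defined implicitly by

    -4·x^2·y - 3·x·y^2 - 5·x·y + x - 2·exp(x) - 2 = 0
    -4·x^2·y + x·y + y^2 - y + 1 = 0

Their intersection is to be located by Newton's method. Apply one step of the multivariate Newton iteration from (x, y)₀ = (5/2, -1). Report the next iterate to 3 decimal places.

At (5/2, -1): F = (6.13501, 25.500).
Jacobian J = [[-8·x·y - 3·y^2 - 5·y - 2·exp(x) + 1, -4·x^2 - 6·x·y - 5·x], [-8·x·y + y, -4·x^2 + x + 2·y - 1]].
At the point, J = [[-1.36499, -22.500], [19.000, -25.500]] (det J = 462.30719).
Solving J·Δ = −F gives Δ = (-0.903, 0.327).
Then the next iterate is (x, y)₁ = (1.597, -0.673).

(1.597, -0.673)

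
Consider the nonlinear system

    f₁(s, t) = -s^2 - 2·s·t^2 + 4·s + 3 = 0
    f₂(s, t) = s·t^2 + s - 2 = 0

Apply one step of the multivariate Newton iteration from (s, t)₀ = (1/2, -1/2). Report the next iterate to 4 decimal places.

At (1/2, -1/2): F = (4.5000, -1.3750).
Jacobian J = [[-2·s - 2·t^2 + 4, -4·s·t], [t^2 + 1, 2·s·t]].
At the point, J = [[2.5000, 1.0000], [1.2500, -0.5000]] (det J = -2.5000).
Solving J·Δ = −F gives Δ = (-0.3500, -3.6250).
Then the next iterate is (s, t)₁ = (0.1500, -4.1250).

(0.1500, -4.1250)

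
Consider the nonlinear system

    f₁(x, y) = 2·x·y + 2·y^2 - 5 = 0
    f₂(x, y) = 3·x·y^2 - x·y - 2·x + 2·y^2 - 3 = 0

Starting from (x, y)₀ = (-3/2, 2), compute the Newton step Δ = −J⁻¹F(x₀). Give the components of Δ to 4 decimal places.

(0.8176, -0.0541)

At (-3/2, 2): F = (-3.0000, -7.0000).
Jacobian J = [[2·y, 2·x + 4·y], [3·y^2 - y - 2, 6·x·y - x + 4·y]].
At the point, J = [[4.0000, 5.0000], [8.0000, -8.5000]] (det J = -74.0000).
Solving J·Δ = −F gives Δ = (0.8176, -0.0541).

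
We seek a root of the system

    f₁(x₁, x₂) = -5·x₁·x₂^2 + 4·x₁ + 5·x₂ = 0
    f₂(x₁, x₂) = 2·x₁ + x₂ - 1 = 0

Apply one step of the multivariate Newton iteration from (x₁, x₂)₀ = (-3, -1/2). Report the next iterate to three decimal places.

(0.769, -0.538)

At (-3, -1/2): F = (-10.750, -7.500).
Jacobian J = [[-5·x₂^2 + 4, -10·x₁·x₂ + 5], [2, 1]].
At the point, J = [[2.750, -10.000], [2.000, 1.000]] (det J = 22.750).
Solving J·Δ = −F gives Δ = (3.769, -0.038).
Then the next iterate is (x₁, x₂)₁ = (0.769, -0.538).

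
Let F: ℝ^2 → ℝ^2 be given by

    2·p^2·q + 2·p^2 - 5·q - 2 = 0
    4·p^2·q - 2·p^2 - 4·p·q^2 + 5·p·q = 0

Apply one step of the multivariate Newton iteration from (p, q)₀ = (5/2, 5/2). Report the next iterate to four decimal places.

(1.7136, 2.2699)

At (5/2, 5/2): F = (29.2500, 18.7500).
Jacobian J = [[4·p·q + 4·p, 2·p^2 - 5], [8·p·q - 4·p - 4·q^2 + 5·q, 4·p^2 - 8·p·q + 5·p]].
At the point, J = [[35.0000, 7.5000], [27.5000, -12.5000]] (det J = -643.7500).
Solving J·Δ = −F gives Δ = (-0.7864, -0.2301).
Then the next iterate is (p, q)₁ = (1.7136, 2.2699).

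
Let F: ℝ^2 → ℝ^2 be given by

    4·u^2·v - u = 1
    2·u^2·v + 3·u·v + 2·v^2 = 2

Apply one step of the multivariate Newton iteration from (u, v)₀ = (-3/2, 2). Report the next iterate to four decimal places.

(-0.8562, 1.7329)

At (-3/2, 2): F = (18.5000, 6.0000).
Jacobian J = [[8·u·v - 1, 4·u^2], [4·u·v + 3·v, 2·u^2 + 3·u + 4·v]].
At the point, J = [[-25.0000, 9.0000], [-6.0000, 8.0000]] (det J = -146.0000).
Solving J·Δ = −F gives Δ = (0.6438, -0.2671).
Then the next iterate is (u, v)₁ = (-0.8562, 1.7329).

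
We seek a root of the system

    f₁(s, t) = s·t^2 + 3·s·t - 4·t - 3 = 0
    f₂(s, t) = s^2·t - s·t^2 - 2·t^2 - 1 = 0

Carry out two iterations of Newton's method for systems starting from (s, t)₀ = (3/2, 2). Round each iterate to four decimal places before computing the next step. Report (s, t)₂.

(1.9489, 0.7978)

At (3/2, 2): F = (4.0000, -10.5000).
Jacobian J = [[t^2 + 3·t, 2·s·t + 3·s - 4], [2·s·t - t^2, s^2 - 2·s·t - 4·t]].
At the point, J = [[10.0000, 6.5000], [2.0000, -11.7500]] (det J = -130.5000).
Solving J·Δ = −F gives Δ = (0.1628, -0.8659).
Then the next iterate is (s, t)₁ = (1.6628, 1.1341).
Round to (1.6628, 1.1341) and repeat: F = (0.259609, -2.575353), J = [[4.688483, 4.759963], [2.485380, -5.543059]].
Δ = (0.2861, -0.3363), so (s, t)₂ = (1.9489, 0.7978).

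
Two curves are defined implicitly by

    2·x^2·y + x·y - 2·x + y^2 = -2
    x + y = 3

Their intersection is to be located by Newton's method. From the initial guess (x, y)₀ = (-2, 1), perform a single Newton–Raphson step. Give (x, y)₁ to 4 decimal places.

(0.6471, 2.3529)

At (-2, 1): F = (13.0000, -4.0000).
Jacobian J = [[4·x·y + y - 2, 2·x^2 + x + 2·y], [1, 1]].
At the point, J = [[-9.0000, 8.0000], [1.0000, 1.0000]] (det J = -17.0000).
Solving J·Δ = −F gives Δ = (2.6471, 1.3529).
Then the next iterate is (x, y)₁ = (0.6471, 2.3529).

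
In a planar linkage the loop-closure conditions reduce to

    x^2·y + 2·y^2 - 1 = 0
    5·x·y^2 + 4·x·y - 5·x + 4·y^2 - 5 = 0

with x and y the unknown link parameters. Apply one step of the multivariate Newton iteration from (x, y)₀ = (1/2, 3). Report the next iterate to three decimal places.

At (1/2, 3): F = (17.750, 57.000).
Jacobian J = [[2·x·y, x^2 + 4·y], [5·y^2 + 4·y - 5, 10·x·y + 4·x + 8·y]].
At the point, J = [[3.000, 12.250], [52.000, 41.000]] (det J = -514.000).
Solving J·Δ = −F gives Δ = (0.057, -1.463).
Then the next iterate is (x, y)₁ = (0.557, 1.537).

(0.557, 1.537)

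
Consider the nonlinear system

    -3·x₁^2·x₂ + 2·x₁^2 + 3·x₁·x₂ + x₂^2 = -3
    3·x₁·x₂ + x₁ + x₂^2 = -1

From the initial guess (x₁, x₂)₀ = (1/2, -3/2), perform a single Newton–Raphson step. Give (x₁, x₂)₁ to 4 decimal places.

(0.1724, 0.2644)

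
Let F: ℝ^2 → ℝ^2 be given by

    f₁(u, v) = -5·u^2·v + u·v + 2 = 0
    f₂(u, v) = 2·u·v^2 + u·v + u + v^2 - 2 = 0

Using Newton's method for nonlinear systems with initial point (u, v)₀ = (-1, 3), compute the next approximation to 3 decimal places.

At (-1, 3): F = (-16.000, -15.000).
Jacobian J = [[-10·u·v + v, -5·u^2 + u], [2·v^2 + v + 1, 4·u·v + u + 2·v]].
At the point, J = [[33.000, -6.000], [22.000, -7.000]] (det J = -99.000).
Solving J·Δ = −F gives Δ = (0.222, -1.444).
Then the next iterate is (u, v)₁ = (-0.778, 1.556).

(-0.778, 1.556)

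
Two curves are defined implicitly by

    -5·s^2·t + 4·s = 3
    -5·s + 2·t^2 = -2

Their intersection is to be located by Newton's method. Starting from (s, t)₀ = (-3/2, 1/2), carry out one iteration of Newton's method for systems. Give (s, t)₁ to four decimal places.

At (-3/2, 1/2): F = (-14.6250, 10.0000).
Jacobian J = [[-10·s·t + 4, -5·s^2], [-5, 4·t]].
At the point, J = [[11.5000, -11.2500], [-5.0000, 2.0000]] (det J = -33.2500).
Solving J·Δ = −F gives Δ = (2.5038, 1.2594).
Then the next iterate is (s, t)₁ = (1.0038, 1.7594).

(1.0038, 1.7594)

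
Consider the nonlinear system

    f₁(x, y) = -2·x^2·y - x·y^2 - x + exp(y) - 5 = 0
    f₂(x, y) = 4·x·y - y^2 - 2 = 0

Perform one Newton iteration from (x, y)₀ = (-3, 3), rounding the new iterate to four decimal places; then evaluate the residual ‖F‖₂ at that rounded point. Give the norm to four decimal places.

12.5030

At (-3, 3): F = (-8.914463, -47.0000).
Jacobian J = [[-4·x·y - y^2 - 1, -2·x^2 - 2·x·y + exp(y)], [4·y, 4·x - 2·y]].
At the point, J = [[26.0000, 20.085537], [12.0000, -18.0000]] (det J = -709.026443).
Solving J·Δ = −F gives Δ = (1.5577, -1.5726).
Then the next iterate is (x, y)₁ = (-1.4423, 1.4274).
Re-evaluating at (-1.4423, 1.4274): F = (-2.389846, -12.272427), so ‖F‖₂ = 12.5030.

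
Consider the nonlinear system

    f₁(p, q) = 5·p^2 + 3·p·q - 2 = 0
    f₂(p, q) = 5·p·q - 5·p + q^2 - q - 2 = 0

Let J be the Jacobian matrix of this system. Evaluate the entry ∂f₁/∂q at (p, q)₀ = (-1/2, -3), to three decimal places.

-1.500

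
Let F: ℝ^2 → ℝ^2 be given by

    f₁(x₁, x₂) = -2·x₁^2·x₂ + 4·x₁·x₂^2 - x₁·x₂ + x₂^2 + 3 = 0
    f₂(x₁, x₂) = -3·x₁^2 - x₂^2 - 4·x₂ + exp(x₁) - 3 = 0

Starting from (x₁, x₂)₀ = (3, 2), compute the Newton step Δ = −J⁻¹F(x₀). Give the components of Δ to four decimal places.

At (3, 2): F = (13.0000, -21.914463).
Jacobian J = [[-4·x₁·x₂ + 4·x₂^2 - x₂, -2·x₁^2 + 8·x₁·x₂ - x₁ + 2·x₂], [-6·x₁ + exp(x₁), -2·x₂ - 4]].
At the point, J = [[-10.0000, 31.0000], [2.085537, -8.0000]] (det J = 15.348355).
Solving J·Δ = −F gives Δ = (-37.4860, -12.5116).

(-37.4860, -12.5116)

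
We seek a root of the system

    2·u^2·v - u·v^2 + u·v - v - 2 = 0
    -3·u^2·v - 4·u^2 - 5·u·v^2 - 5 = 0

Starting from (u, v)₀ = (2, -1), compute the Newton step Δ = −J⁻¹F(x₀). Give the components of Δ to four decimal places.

At (2, -1): F = (-13.0000, -19.0000).
Jacobian J = [[4·u·v - v^2 + v, 2·u^2 - 2·u·v + u - 1], [-6·u·v - 8·u - 5·v^2, -3·u^2 - 10·u·v]].
At the point, J = [[-10.0000, 13.0000], [-9.0000, 8.0000]] (det J = 37.0000).
Solving J·Δ = −F gives Δ = (-3.8649, -1.9730).

(-3.8649, -1.9730)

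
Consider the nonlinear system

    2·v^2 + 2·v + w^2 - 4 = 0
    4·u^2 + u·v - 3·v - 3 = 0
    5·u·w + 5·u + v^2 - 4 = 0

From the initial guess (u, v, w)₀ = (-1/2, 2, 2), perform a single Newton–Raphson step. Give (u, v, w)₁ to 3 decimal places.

At (-1/2, 2, 2): F = (12.000, -9.000, -7.500).
Jacobian J = [[0, 4·v + 2, 2·w], [8·u + v, u - 3, 0], [5·w + 5, 2·v, 5·u]].
At the point, J = [[0.000, 10.000, 4.000], [-2.000, -3.500, 0.000], [15.000, 4.000, -2.500]] (det J = 128.000).
Solving J·Δ = −F gives Δ = (2.883, -4.219, 7.547).
Then the next iterate is (u, v, w)₁ = (2.383, -2.219, 9.547).

(2.383, -2.219, 9.547)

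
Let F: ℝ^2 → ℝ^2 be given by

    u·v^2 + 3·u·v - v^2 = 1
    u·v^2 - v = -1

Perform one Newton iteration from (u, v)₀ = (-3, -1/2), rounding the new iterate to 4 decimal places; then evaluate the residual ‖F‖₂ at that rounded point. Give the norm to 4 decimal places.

At (-3, -1/2): F = (2.5000, 0.7500).
Jacobian J = [[v^2 + 3·v, 2·u·v + 3·u - 2·v], [v^2, 2·u·v - 1]].
At the point, J = [[-1.2500, -5.0000], [0.2500, 2.0000]] (det J = -1.2500).
Solving J·Δ = −F gives Δ = (7.0000, -1.2500).
Then the next iterate is (u, v)₁ = (4.0000, -1.7500).
Re-evaluating at (4.0000, -1.7500): F = (-12.8125, 15.0000), so ‖F‖₂ = 19.7271.

19.7271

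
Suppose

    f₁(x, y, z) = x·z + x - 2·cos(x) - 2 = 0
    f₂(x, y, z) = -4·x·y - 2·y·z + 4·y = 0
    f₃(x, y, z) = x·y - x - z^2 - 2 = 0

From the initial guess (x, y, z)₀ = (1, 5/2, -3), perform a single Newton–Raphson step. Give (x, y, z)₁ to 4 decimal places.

(-3.2596, -3.9910, 0.7301)

At (1, 5/2, -3): F = (-5.080605, 15.0000, -9.5000).
Jacobian J = [[z + 2·sin(x) + 1, 0, x], [-4·y, -4·x - 2·z + 4, -2·y], [y - 1, x, -2·z]].
At the point, J = [[-0.317058, 0.0000, 1.0000], [-10.0000, 6.0000, -5.0000], [1.5000, 1.0000, 6.0000]] (det J = -31.999379).
Solving J·Δ = −F gives Δ = (-4.2596, -6.4910, 3.7301).
Then the next iterate is (x, y, z)₁ = (-3.2596, -3.9910, 0.7301).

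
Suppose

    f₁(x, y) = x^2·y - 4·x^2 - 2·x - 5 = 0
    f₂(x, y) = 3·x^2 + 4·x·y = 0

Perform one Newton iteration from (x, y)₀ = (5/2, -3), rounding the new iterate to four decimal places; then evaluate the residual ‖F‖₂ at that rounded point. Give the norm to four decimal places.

17.1220

At (5/2, -3): F = (-53.7500, -11.2500).
Jacobian J = [[2·x·y - 8·x - 2, x^2], [6·x + 4·y, 4·x]].
At the point, J = [[-37.0000, 6.2500], [3.0000, 10.0000]] (det J = -388.7500).
Solving J·Δ = −F gives Δ = (-1.2018, 1.4855).
Then the next iterate is (x, y)₁ = (1.2982, -1.5145).
Re-evaluating at (1.2982, -1.5145): F = (-16.890115, -2.808526), so ‖F‖₂ = 17.1220.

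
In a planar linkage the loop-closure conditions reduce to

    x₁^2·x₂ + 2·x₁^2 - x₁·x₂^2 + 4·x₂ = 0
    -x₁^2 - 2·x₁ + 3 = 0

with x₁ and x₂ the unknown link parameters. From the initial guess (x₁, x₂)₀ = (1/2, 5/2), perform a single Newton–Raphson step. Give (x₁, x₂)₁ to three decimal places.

At (1/2, 5/2): F = (8.000, 1.750).
Jacobian J = [[2·x₁·x₂ + 4·x₁ - x₂^2, x₁^2 - 2·x₁·x₂ + 4], [-2·x₁ - 2, 0]].
At the point, J = [[-1.750, 1.750], [-3.000, 0.000]] (det J = 5.250).
Solving J·Δ = −F gives Δ = (0.583, -3.988).
Then the next iterate is (x₁, x₂)₁ = (1.083, -1.488).

(1.083, -1.488)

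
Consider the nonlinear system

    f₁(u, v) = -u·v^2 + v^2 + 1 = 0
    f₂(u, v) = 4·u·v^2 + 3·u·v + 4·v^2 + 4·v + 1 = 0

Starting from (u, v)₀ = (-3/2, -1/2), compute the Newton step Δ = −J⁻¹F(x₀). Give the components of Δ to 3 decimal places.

At (-3/2, -1/2): F = (1.625, 0.750).
Jacobian J = [[-v^2, -2·u·v + 2·v], [4·v^2 + 3·v, 8·u·v + 3·u + 8·v + 4]].
At the point, J = [[-0.250, -2.500], [-0.500, 1.500]] (det J = -1.625).
Solving J·Δ = −F gives Δ = (2.654, 0.385).

(2.654, 0.385)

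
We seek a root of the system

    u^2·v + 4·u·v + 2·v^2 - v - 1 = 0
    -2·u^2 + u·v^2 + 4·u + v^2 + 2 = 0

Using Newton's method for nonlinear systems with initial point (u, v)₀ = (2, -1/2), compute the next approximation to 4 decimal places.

(2.1475, 0.2322)

At (2, -1/2): F = (-6.0000, 2.7500).
Jacobian J = [[2·u·v + 4·v, u^2 + 4·u + 4·v - 1], [-4·u + v^2 + 4, 2·u·v + 2·v]].
At the point, J = [[-4.0000, 9.0000], [-3.7500, -3.0000]] (det J = 45.7500).
Solving J·Δ = −F gives Δ = (0.1475, 0.7322).
Then the next iterate is (u, v)₁ = (2.1475, 0.2322).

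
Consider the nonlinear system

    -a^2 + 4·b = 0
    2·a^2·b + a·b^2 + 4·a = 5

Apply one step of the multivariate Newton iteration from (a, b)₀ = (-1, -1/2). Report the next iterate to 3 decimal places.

(0.684, -0.592)

At (-1, -1/2): F = (-3.000, -10.250).
Jacobian J = [[-2·a, 4], [4·a·b + b^2 + 4, 2·a^2 + 2·a·b]].
At the point, J = [[2.000, 4.000], [6.250, 3.000]] (det J = -19.000).
Solving J·Δ = −F gives Δ = (1.684, -0.092).
Then the next iterate is (a, b)₁ = (0.684, -0.592).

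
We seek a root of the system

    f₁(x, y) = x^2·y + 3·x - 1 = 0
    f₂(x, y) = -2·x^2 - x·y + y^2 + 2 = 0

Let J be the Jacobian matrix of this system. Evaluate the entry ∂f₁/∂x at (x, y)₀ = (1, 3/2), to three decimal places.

6.000

∂f₁/∂x = 2·x·y + 3.
At (1, 3/2) this is 6.000.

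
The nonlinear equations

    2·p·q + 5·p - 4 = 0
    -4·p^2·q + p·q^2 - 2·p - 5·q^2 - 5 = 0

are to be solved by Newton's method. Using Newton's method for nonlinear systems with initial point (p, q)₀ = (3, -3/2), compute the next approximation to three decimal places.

At (3, -3/2): F = (2.000, 38.500).
Jacobian J = [[2·q + 5, 2·p], [-8·p·q + q^2 - 2, -4·p^2 + 2·p·q - 10·q]].
At the point, J = [[2.000, 6.000], [36.250, -30.000]] (det J = -277.500).
Solving J·Δ = −F gives Δ = (-1.049, 0.016).
Then the next iterate is (p, q)₁ = (1.951, -1.484).

(1.951, -1.484)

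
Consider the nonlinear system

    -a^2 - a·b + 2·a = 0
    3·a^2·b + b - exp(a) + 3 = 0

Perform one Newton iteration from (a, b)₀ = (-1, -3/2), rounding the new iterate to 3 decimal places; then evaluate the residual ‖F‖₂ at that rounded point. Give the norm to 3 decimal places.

1.289

At (-1, -3/2): F = (-4.500, -3.36788).
Jacobian J = [[-2·a - b + 2, -a], [6·a·b - exp(a), 3·a^2 + 1]].
At the point, J = [[5.500, 1.000], [8.63212, 4.000]] (det J = 13.36788).
Solving J·Δ = −F gives Δ = (1.095, -1.520).
Then the next iterate is (a, b)₁ = (0.095, -3.020).
Re-evaluating at (0.095, -3.020): F = (0.46787, -1.20143), so ‖F‖₂ = 1.289.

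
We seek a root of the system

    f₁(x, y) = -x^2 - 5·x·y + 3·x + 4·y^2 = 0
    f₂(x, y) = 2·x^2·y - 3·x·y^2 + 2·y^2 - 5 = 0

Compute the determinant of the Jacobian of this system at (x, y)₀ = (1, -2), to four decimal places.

-354.0000

J = [[-2·x - 5·y + 3, -5·x + 8·y], [4·x·y - 3·y^2, 2·x^2 - 6·x·y + 4·y]].
At the point, J = [[11.0000, -21.0000], [-20.0000, 6.0000]].
det J = -354.0000.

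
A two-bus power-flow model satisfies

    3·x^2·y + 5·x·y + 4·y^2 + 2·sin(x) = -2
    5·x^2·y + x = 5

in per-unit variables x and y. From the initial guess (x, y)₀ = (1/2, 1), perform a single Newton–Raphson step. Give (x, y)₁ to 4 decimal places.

At (1/2, 1): F = (10.208851, -3.2500).
Jacobian J = [[6·x·y + 5·y + 2·cos(x), 3·x^2 + 5·x + 8·y], [10·x·y + 1, 5·x^2]].
At the point, J = [[9.755165, 11.2500], [6.0000, 1.2500]] (det J = -55.306044).
Solving J·Δ = −F gives Δ = (0.8918, -1.6808).
Then the next iterate is (x, y)₁ = (1.3918, -0.6808).

(1.3918, -0.6808)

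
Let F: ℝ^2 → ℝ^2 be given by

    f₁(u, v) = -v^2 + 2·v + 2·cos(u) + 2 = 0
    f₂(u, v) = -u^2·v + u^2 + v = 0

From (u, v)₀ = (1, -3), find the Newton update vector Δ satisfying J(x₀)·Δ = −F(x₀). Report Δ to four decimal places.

(-0.1250, 1.4636)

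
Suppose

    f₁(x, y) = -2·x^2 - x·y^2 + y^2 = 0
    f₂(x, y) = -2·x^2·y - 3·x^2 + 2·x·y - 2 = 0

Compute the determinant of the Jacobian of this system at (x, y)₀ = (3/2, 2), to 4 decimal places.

-19.0000

J = [[-4·x - y^2, -2·x·y + 2·y], [-4·x·y - 6·x + 2·y, -2·x^2 + 2·x]].
At the point, J = [[-10.0000, -2.0000], [-17.0000, -1.5000]].
det J = -19.0000.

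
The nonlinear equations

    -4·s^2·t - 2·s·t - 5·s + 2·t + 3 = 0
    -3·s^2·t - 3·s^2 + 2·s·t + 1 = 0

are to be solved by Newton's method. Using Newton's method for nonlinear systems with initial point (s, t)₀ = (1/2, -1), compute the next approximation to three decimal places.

(0.000, -5.000)

At (1/2, -1): F = (0.500, 0.000).
Jacobian J = [[-8·s·t - 2·t - 5, -4·s^2 - 2·s + 2], [-6·s·t - 6·s + 2·t, -3·s^2 + 2·s]].
At the point, J = [[1.000, 0.000], [-2.000, 0.250]] (det J = 0.250).
Solving J·Δ = −F gives Δ = (-0.500, -4.000).
Then the next iterate is (s, t)₁ = (0.000, -5.000).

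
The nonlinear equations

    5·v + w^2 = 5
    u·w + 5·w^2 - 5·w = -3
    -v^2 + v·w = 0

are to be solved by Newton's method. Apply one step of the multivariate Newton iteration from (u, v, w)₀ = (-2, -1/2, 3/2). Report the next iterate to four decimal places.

(-8.8333, 0.0625, 2.3125)

At (-2, -1/2, 3/2): F = (-5.2500, 3.7500, -1.0000).
Jacobian J = [[0, 5, 2·w], [w, 0, u + 10·w - 5], [0, -2·v + w, v]].
At the point, J = [[0.0000, 5.0000, 3.0000], [1.5000, 0.0000, 8.0000], [0.0000, 2.5000, -0.5000]] (det J = 15.0000).
Solving J·Δ = −F gives Δ = (-6.8333, 0.5625, 0.8125).
Then the next iterate is (u, v, w)₁ = (-8.8333, 0.0625, 2.3125).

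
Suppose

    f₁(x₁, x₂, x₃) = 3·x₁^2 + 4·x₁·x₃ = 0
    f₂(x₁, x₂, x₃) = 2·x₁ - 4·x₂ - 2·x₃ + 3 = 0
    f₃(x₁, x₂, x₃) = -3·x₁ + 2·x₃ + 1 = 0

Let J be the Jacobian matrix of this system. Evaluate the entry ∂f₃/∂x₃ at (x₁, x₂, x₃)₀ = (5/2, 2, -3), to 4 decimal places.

∂f₃/∂x₃ = 2.
At (5/2, 2, -3) this is 2.0000.

2.0000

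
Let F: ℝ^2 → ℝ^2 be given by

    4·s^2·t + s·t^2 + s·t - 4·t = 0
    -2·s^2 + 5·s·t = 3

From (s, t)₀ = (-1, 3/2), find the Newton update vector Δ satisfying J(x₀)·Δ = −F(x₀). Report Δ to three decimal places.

At (-1, 3/2): F = (-3.750, -12.500).
Jacobian J = [[8·s·t + t^2 + t, 4·s^2 + 2·s·t + s - 4], [-4·s + 5·t, 5·s]].
At the point, J = [[-8.250, -4.000], [11.500, -5.000]] (det J = 87.250).
Solving J·Δ = −F gives Δ = (0.358, -1.676).

(0.358, -1.676)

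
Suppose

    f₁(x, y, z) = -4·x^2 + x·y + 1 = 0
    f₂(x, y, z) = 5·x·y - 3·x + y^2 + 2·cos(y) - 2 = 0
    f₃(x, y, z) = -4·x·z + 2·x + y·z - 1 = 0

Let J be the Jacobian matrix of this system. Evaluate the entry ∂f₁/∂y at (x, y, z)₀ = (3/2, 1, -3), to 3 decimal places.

∂f₁/∂y = x.
At (3/2, 1, -3) this is 1.500.

1.500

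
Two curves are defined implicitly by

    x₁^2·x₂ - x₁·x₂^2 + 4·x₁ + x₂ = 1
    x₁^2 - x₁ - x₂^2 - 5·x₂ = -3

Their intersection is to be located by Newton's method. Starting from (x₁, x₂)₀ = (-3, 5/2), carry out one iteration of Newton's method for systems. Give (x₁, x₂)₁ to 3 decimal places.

(-2.385, 1.694)

At (-3, 5/2): F = (30.750, -3.750).
Jacobian J = [[2·x₁·x₂ - x₂^2 + 4, x₁^2 - 2·x₁·x₂ + 1], [2·x₁ - 1, -2·x₂ - 5]].
At the point, J = [[-17.250, 25.000], [-7.000, -10.000]] (det J = 347.500).
Solving J·Δ = −F gives Δ = (0.615, -0.806).
Then the next iterate is (x₁, x₂)₁ = (-2.385, 1.694).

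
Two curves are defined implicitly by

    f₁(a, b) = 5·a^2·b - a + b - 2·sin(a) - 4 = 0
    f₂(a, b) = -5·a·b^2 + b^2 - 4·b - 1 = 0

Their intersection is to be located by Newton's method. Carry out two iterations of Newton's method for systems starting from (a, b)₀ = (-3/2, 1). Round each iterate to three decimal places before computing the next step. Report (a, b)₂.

(-0.437, 1.324)

At (-3/2, 1): F = (11.74499, 3.500).
Jacobian J = [[10·a·b - 2·cos(a) - 1, 5·a^2 + 1], [-5·b^2, -10·a·b + 2·b - 4]].
At the point, J = [[-16.14147, 12.250], [-5.000, 13.000]] (det J = -148.58917).
Solving J·Δ = −F gives Δ = (0.739, 0.015).
Then the next iterate is (a, b)₁ = (-0.761, 1.015).
Round to (-0.761, 1.015) and repeat: F = (2.09433, -0.10977), J = [[-10.17244, 3.89560], [-5.15112, 5.75415]].
Δ = (0.324, 0.309), so (a, b)₂ = (-0.437, 1.324).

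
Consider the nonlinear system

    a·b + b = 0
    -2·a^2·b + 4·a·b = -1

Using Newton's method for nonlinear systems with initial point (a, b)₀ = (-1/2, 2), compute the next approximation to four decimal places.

At (-1/2, 2): F = (1.0000, -4.0000).
Jacobian J = [[b, a + 1], [-4·a·b + 4·b, -2·a^2 + 4·a]].
At the point, J = [[2.0000, 0.5000], [12.0000, -2.5000]] (det J = -11.0000).
Solving J·Δ = −F gives Δ = (-0.0455, -1.8182).
Then the next iterate is (a, b)₁ = (-0.5455, 0.1818).

(-0.5455, 0.1818)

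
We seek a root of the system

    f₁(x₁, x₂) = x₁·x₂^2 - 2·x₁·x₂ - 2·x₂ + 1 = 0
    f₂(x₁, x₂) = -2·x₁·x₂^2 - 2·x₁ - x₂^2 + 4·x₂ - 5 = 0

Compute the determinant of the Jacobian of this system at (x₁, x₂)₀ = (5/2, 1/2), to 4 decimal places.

-9.7500

J = [[x₂^2 - 2·x₂, 2·x₁·x₂ - 2·x₁ - 2], [-2·x₂^2 - 2, -4·x₁·x₂ - 2·x₂ + 4]].
At the point, J = [[-0.7500, -4.5000], [-2.5000, -2.0000]].
det J = -9.7500.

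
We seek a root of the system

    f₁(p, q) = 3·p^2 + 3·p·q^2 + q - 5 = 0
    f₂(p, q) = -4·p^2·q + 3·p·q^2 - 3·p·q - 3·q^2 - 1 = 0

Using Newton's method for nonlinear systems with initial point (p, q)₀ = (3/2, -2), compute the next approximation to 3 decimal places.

At (3/2, -2): F = (17.750, 32.000).
Jacobian J = [[6·p + 3·q^2, 6·p·q + 1], [-8·p·q + 3·q^2 - 3·q, -4·p^2 + 6·p·q - 3·p - 6·q]].
At the point, J = [[21.000, -17.000], [42.000, -19.500]] (det J = 304.500).
Solving J·Δ = −F gives Δ = (-0.650, 0.241).
Then the next iterate is (p, q)₁ = (0.850, -1.759).

(0.850, -1.759)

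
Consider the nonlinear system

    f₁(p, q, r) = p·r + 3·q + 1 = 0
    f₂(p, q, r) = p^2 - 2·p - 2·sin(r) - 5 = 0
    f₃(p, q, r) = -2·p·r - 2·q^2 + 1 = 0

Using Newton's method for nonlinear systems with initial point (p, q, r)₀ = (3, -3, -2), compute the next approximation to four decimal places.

(2.5221, -1.1667, 0.5147)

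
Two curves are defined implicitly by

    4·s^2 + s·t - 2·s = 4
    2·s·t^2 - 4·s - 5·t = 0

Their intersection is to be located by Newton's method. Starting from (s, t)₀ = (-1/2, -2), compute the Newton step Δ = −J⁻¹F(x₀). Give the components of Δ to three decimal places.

(-0.500, 6.000)

At (-1/2, -2): F = (-1.000, 8.000).
Jacobian J = [[8·s + t - 2, s], [2·t^2 - 4, 4·s·t - 5]].
At the point, J = [[-8.000, -0.500], [4.000, -1.000]] (det J = 10.000).
Solving J·Δ = −F gives Δ = (-0.500, 6.000).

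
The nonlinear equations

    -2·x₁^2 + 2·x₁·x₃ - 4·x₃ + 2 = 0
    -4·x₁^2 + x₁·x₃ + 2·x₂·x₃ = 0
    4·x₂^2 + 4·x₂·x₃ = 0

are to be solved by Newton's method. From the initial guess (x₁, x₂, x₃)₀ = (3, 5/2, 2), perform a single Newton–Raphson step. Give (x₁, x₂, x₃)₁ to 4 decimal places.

(-0.0333, 3.0833, -4.1333)

At (3, 5/2, 2): F = (-12.0000, -20.0000, 45.0000).
Jacobian J = [[-4·x₁ + 2·x₃, 0, 2·x₁ - 4], [-8·x₁ + x₃, 2·x₃, x₁ + 2·x₂], [0, 8·x₂ + 4·x₃, 4·x₂]].
At the point, J = [[-8.0000, 0.0000, 2.0000], [-22.0000, 4.0000, 8.0000], [0.0000, 28.0000, 10.0000]] (det J = 240.0000).
Solving J·Δ = −F gives Δ = (-3.0333, 0.5833, -6.1333).
Then the next iterate is (x₁, x₂, x₃)₁ = (-0.0333, 3.0833, -4.1333).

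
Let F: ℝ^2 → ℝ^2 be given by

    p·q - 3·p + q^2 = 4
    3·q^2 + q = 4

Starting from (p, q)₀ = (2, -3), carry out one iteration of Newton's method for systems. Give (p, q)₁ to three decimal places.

(0.049, -1.824)

At (2, -3): F = (-7.000, 20.000).
Jacobian J = [[q - 3, p + 2·q], [0, 6·q + 1]].
At the point, J = [[-6.000, -4.000], [0.000, -17.000]] (det J = 102.000).
Solving J·Δ = −F gives Δ = (-1.951, 1.176).
Then the next iterate is (p, q)₁ = (0.049, -1.824).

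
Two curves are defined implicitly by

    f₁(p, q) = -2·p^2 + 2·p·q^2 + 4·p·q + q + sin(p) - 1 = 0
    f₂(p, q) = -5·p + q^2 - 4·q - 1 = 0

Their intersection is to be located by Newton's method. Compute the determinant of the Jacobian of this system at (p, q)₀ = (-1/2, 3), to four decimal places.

30.7552

J = [[-4·p + 2·q^2 + 4·q + cos(p), 4·p·q + 4·p + 1], [-5, 2·q - 4]].
At the point, J = [[32.877583, -7.0000], [-5.0000, 2.0000]].
det J = 30.7552.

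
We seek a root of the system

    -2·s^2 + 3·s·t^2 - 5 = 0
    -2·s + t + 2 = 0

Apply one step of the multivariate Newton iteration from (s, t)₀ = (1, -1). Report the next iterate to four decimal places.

(0.2308, -1.5385)

At (1, -1): F = (-4.0000, -1.0000).
Jacobian J = [[-4·s + 3·t^2, 6·s·t], [-2, 1]].
At the point, J = [[-1.0000, -6.0000], [-2.0000, 1.0000]] (det J = -13.0000).
Solving J·Δ = −F gives Δ = (-0.7692, -0.5385).
Then the next iterate is (s, t)₁ = (0.2308, -1.5385).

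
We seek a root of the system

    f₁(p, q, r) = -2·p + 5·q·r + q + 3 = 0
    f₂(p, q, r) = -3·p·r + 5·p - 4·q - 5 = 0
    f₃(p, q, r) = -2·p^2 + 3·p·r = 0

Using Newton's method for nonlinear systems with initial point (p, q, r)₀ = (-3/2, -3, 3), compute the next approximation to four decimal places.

(-1.7500, -4.9375, -1.8333)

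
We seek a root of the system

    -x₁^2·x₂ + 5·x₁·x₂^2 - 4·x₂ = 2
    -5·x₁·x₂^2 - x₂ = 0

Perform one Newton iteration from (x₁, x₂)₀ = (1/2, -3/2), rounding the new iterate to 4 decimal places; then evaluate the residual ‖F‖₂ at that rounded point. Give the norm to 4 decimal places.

0.3252

At (1/2, -3/2): F = (10.0000, -4.1250).
Jacobian J = [[-2·x₁·x₂ + 5·x₂^2, -x₁^2 + 10·x₁·x₂ - 4], [-5·x₂^2, -10·x₁·x₂ - 1]].
At the point, J = [[12.7500, -11.7500], [-11.2500, 6.5000]] (det J = -49.3125).
Solving J·Δ = −F gives Δ = (0.3352, 1.2148).
Then the next iterate is (x₁, x₂)₁ = (0.8352, -0.2852).
Re-evaluating at (0.8352, -0.2852): F = (-0.320584, -0.054472), so ‖F‖₂ = 0.3252.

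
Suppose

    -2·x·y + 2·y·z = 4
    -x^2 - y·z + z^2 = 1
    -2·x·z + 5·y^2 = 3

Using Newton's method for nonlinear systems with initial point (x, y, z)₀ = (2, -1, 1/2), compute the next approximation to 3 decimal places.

At (2, -1, 1/2): F = (-1.000, -4.250, 0.000).
Jacobian J = [[-2·y, -2·x + 2·z, 2·y], [-2·x, -z, -y + 2·z], [-2·z, 10·y, -2·x]].
At the point, J = [[2.000, -3.000, -2.000], [-4.000, -0.500, 2.000], [-1.000, -10.000, -4.000]] (det J = 19.000).
Solving J·Δ = −F gives Δ = (2.947, -3.184, 7.224).
Then the next iterate is (x, y, z)₁ = (4.947, -4.184, 7.724).

(4.947, -4.184, 7.724)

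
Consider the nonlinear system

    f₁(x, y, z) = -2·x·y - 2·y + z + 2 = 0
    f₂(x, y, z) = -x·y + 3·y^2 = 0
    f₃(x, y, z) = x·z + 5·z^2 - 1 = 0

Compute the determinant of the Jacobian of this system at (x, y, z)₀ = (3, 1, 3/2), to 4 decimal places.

J = [[-2·y, -2·x - 2, 1], [-y, -x + 6·y, 0], [z, 0, x + 10·z]].
At the point, J = [[-2.0000, -8.0000, 1.0000], [-1.0000, 3.0000, 0.0000], [1.5000, 0.0000, 18.0000]].
det J = -256.5000.

-256.5000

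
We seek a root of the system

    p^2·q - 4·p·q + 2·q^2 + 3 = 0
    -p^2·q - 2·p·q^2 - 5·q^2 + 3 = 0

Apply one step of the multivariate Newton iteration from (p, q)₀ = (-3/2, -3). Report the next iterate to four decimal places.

(-0.8478, -0.3478)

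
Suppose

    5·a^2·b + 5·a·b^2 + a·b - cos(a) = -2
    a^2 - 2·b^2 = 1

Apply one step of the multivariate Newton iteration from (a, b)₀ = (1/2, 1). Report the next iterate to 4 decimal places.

(0.4444, 0.2986)

At (1/2, 1): F = (5.372417, -2.7500).
Jacobian J = [[10·a·b + 5·b^2 + b + sin(a), 5·a^2 + 10·a·b + a], [2·a, -4·b]].
At the point, J = [[11.479426, 6.7500], [1.0000, -4.0000]] (det J = -52.667702).
Solving J·Δ = −F gives Δ = (-0.0556, -0.7014).
Then the next iterate is (a, b)₁ = (0.4444, 0.2986).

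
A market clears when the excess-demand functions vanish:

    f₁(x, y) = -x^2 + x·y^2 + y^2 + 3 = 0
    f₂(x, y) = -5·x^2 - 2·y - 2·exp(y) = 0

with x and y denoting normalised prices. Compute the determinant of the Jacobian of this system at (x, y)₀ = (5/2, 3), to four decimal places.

356.3157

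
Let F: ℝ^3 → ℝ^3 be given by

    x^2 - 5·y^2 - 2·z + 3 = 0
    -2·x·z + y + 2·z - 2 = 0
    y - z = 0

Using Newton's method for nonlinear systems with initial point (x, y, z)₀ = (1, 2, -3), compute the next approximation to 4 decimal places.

(1.1493, 1.1045, 1.1045)

At (1, 2, -3): F = (-10.0000, 0.0000, 5.0000).
Jacobian J = [[2·x, -10·y, -2], [-2·z, 1, -2·x + 2], [0, 1, -1]].
At the point, J = [[2.0000, -20.0000, -2.0000], [6.0000, 1.0000, 0.0000], [0.0000, 1.0000, -1.0000]] (det J = -134.0000).
Solving J·Δ = −F gives Δ = (0.1493, -0.8955, 4.1045).
Then the next iterate is (x, y, z)₁ = (1.1493, 1.1045, 1.1045).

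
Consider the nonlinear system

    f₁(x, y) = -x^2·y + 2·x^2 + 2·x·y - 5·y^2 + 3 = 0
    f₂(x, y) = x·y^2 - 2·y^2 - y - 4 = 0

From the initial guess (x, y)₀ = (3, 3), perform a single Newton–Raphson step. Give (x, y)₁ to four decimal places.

(3.3333, 2.0000)

At (3, 3): F = (-33.0000, 2.0000).
Jacobian J = [[-2·x·y + 4·x + 2·y, -x^2 + 2·x - 10·y], [y^2, 2·x·y - 4·y - 1]].
At the point, J = [[0.0000, -33.0000], [9.0000, 5.0000]] (det J = 297.0000).
Solving J·Δ = −F gives Δ = (0.3333, -1.0000).
Then the next iterate is (x, y)₁ = (3.3333, 2.0000).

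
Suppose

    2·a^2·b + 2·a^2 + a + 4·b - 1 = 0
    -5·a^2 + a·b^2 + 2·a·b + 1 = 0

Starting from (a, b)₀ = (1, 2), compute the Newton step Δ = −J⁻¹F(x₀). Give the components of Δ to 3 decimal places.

At (1, 2): F = (14.000, 4.000).
Jacobian J = [[4·a·b + 4·a + 1, 2·a^2 + 4], [-10·a + b^2 + 2·b, 2·a·b + 2·a]].
At the point, J = [[13.000, 6.000], [-2.000, 6.000]] (det J = 90.000).
Solving J·Δ = −F gives Δ = (-0.667, -0.889).

(-0.667, -0.889)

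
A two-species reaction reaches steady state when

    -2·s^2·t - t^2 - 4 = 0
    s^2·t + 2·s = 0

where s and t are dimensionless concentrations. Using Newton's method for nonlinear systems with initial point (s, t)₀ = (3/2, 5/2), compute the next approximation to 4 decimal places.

(0.9060, 1.1748)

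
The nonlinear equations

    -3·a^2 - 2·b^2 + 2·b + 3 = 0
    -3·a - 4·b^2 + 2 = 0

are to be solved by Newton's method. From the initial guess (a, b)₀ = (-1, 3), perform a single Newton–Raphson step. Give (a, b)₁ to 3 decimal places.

(-1.126, 1.724)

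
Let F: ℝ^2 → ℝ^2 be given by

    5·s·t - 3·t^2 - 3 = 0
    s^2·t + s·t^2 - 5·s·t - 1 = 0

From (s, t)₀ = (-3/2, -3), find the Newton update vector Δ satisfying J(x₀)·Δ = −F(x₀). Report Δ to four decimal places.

(0.5078, 1.4397)

At (-3/2, -3): F = (-7.5000, -43.7500).
Jacobian J = [[5·t, 5·s - 6·t], [2·s·t + t^2 - 5·t, s^2 + 2·s·t - 5·s]].
At the point, J = [[-15.0000, 10.5000], [33.0000, 18.7500]] (det J = -627.7500).
Solving J·Δ = −F gives Δ = (0.5078, 1.4397).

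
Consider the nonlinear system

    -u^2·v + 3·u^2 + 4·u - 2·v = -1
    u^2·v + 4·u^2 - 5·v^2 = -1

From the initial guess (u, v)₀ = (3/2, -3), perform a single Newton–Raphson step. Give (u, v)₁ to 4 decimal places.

At (3/2, -3): F = (26.5000, -41.7500).
Jacobian J = [[-2·u·v + 6·u + 4, -u^2 - 2], [2·u·v + 8·u, u^2 - 10·v]].
At the point, J = [[22.0000, -4.2500], [3.0000, 32.2500]] (det J = 722.2500).
Solving J·Δ = −F gives Δ = (-0.9376, 1.3818).
Then the next iterate is (u, v)₁ = (0.5624, -1.6182).

(0.5624, -1.6182)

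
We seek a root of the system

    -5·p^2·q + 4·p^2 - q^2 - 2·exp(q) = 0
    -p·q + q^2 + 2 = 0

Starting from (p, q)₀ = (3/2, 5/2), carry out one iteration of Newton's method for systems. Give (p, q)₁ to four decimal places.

(1.5455, 1.2468)

At (3/2, 5/2): F = (-49.739988, 4.5000).
Jacobian J = [[-10·p·q + 8·p, -5·p^2 - 2·q - 2·exp(q)], [-q, -p + 2·q]].
At the point, J = [[-25.5000, -40.614988], [-2.5000, 3.5000]] (det J = -190.787470).
Solving J·Δ = −F gives Δ = (0.0455, -1.2532).
Then the next iterate is (p, q)₁ = (1.5455, 1.2468).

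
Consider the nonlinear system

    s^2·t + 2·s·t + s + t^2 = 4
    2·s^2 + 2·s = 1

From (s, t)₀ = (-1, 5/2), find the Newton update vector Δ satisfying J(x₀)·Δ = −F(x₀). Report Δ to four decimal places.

At (-1, 5/2): F = (-1.2500, -1.0000).
Jacobian J = [[2·s·t + 2·t + 1, s^2 + 2·s + 2·t], [4·s + 2, 0]].
At the point, J = [[1.0000, 4.0000], [-2.0000, 0.0000]] (det J = 8.0000).
Solving J·Δ = −F gives Δ = (-0.5000, 0.4375).

(-0.5000, 0.4375)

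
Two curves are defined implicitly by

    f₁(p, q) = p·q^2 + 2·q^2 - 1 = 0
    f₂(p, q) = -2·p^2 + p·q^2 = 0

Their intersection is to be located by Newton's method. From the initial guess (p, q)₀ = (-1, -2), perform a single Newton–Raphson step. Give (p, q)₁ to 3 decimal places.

At (-1, -2): F = (3.000, -6.000).
Jacobian J = [[q^2, 2·p·q + 4·q], [-4·p + q^2, 2·p·q]].
At the point, J = [[4.000, -4.000], [8.000, 4.000]] (det J = 48.000).
Solving J·Δ = −F gives Δ = (0.250, 1.000).
Then the next iterate is (p, q)₁ = (-0.750, -1.000).

(-0.750, -1.000)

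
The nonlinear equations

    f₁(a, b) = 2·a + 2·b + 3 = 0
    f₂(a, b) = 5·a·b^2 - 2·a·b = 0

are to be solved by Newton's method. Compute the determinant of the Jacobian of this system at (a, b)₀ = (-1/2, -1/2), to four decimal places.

2.5000

J = [[2, 2], [5·b^2 - 2·b, 10·a·b - 2·a]].
At the point, J = [[2.0000, 2.0000], [2.2500, 3.5000]].
det J = 2.5000.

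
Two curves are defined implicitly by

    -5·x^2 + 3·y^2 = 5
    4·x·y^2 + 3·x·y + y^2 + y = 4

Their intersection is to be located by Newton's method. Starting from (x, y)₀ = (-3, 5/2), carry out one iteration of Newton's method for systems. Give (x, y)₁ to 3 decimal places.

At (-3, 5/2): F = (-31.250, -92.750).
Jacobian J = [[-10·x, 6·y], [4·y^2 + 3·y, 8·x·y + 3·x + 2·y + 1]].
At the point, J = [[30.000, 15.000], [32.500, -63.000]] (det J = -2377.500).
Solving J·Δ = −F gives Δ = (1.413, -0.743).
Then the next iterate is (x, y)₁ = (-1.587, 1.757).

(-1.587, 1.757)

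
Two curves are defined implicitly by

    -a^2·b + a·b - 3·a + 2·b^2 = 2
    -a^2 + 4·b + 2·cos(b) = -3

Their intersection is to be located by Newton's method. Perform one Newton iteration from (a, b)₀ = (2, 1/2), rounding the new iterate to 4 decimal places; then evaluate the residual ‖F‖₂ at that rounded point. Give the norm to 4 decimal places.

17.5788

At (2, 1/2): F = (-8.5000, 2.755165).
Jacobian J = [[-2·a·b + b - 3, -a^2 + a + 4·b], [-2·a, -2·sin(b) + 4]].
At the point, J = [[-4.5000, 0.0000], [-4.0000, 3.041149]] (det J = -13.685170).
Solving J·Δ = −F gives Δ = (-1.8889, -3.3904).
Then the next iterate is (a, b)₁ = (0.1111, -2.8904).
Re-evaluating at (0.1111, -2.8904): F = (14.090078, -10.511177), so ‖F‖₂ = 17.5788.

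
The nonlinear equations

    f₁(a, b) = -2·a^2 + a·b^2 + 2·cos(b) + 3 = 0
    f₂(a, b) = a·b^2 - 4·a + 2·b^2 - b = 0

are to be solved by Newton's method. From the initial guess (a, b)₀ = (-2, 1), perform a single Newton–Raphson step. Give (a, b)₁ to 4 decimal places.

(-0.2456, 2.7368)

At (-2, 1): F = (-5.919395, 7.0000).
Jacobian J = [[-4·a + b^2, 2·a·b - 2·sin(b)], [b^2 - 4, 2·a·b + 4·b - 1]].
At the point, J = [[9.0000, -5.682942], [-3.0000, -1.0000]] (det J = -26.048826).
Solving J·Δ = −F gives Δ = (1.7544, 1.7368).
Then the next iterate is (a, b)₁ = (-0.2456, 2.7368).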